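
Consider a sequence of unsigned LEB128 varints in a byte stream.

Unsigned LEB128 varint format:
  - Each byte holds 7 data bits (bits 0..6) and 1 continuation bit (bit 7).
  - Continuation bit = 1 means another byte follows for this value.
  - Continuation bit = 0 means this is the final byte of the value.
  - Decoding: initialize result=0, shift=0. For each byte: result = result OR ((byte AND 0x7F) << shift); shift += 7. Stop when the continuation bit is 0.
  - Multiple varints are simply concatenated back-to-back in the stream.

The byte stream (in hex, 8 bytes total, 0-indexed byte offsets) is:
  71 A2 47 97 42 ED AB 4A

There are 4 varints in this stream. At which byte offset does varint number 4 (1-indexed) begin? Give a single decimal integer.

Answer: 5

Derivation:
  byte[0]=0x71 cont=0 payload=0x71=113: acc |= 113<<0 -> acc=113 shift=7 [end]
Varint 1: bytes[0:1] = 71 -> value 113 (1 byte(s))
  byte[1]=0xA2 cont=1 payload=0x22=34: acc |= 34<<0 -> acc=34 shift=7
  byte[2]=0x47 cont=0 payload=0x47=71: acc |= 71<<7 -> acc=9122 shift=14 [end]
Varint 2: bytes[1:3] = A2 47 -> value 9122 (2 byte(s))
  byte[3]=0x97 cont=1 payload=0x17=23: acc |= 23<<0 -> acc=23 shift=7
  byte[4]=0x42 cont=0 payload=0x42=66: acc |= 66<<7 -> acc=8471 shift=14 [end]
Varint 3: bytes[3:5] = 97 42 -> value 8471 (2 byte(s))
  byte[5]=0xED cont=1 payload=0x6D=109: acc |= 109<<0 -> acc=109 shift=7
  byte[6]=0xAB cont=1 payload=0x2B=43: acc |= 43<<7 -> acc=5613 shift=14
  byte[7]=0x4A cont=0 payload=0x4A=74: acc |= 74<<14 -> acc=1218029 shift=21 [end]
Varint 4: bytes[5:8] = ED AB 4A -> value 1218029 (3 byte(s))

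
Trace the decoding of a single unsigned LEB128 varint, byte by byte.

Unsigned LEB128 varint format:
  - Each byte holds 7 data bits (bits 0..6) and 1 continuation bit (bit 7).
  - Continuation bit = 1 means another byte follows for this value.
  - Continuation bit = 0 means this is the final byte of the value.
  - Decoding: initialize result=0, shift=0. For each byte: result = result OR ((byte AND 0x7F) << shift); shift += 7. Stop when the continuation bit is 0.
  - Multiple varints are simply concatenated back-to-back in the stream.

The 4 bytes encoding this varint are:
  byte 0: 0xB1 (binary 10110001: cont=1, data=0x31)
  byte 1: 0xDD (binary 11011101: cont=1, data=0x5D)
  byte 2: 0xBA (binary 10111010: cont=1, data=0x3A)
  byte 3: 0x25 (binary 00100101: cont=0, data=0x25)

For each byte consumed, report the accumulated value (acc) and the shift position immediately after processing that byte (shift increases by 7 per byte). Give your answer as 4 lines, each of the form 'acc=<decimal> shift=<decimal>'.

byte 0=0xB1: payload=0x31=49, contrib = 49<<0 = 49; acc -> 49, shift -> 7
byte 1=0xDD: payload=0x5D=93, contrib = 93<<7 = 11904; acc -> 11953, shift -> 14
byte 2=0xBA: payload=0x3A=58, contrib = 58<<14 = 950272; acc -> 962225, shift -> 21
byte 3=0x25: payload=0x25=37, contrib = 37<<21 = 77594624; acc -> 78556849, shift -> 28

Answer: acc=49 shift=7
acc=11953 shift=14
acc=962225 shift=21
acc=78556849 shift=28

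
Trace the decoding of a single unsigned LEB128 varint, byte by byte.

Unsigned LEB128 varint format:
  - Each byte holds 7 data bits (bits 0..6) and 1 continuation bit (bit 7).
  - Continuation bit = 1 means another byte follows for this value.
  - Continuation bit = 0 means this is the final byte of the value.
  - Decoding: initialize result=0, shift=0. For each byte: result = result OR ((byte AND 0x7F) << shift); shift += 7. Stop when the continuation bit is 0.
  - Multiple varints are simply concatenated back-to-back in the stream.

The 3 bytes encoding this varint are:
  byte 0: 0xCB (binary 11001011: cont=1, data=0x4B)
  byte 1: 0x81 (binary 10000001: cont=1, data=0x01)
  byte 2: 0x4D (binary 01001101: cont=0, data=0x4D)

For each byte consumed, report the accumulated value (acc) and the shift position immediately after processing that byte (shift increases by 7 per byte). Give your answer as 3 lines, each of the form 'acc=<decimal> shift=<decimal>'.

byte 0=0xCB: payload=0x4B=75, contrib = 75<<0 = 75; acc -> 75, shift -> 7
byte 1=0x81: payload=0x01=1, contrib = 1<<7 = 128; acc -> 203, shift -> 14
byte 2=0x4D: payload=0x4D=77, contrib = 77<<14 = 1261568; acc -> 1261771, shift -> 21

Answer: acc=75 shift=7
acc=203 shift=14
acc=1261771 shift=21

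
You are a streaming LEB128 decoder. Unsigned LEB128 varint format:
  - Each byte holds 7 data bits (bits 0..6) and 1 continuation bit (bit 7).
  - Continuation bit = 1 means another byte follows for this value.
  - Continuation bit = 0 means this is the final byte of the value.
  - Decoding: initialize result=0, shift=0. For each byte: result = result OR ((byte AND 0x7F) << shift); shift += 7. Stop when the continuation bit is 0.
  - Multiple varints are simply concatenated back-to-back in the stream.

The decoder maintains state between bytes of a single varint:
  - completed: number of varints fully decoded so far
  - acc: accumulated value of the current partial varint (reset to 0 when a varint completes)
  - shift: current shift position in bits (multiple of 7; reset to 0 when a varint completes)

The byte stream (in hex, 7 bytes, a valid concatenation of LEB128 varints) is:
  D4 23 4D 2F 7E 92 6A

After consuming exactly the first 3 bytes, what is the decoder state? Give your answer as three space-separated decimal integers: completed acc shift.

Answer: 2 0 0

Derivation:
byte[0]=0xD4 cont=1 payload=0x54: acc |= 84<<0 -> completed=0 acc=84 shift=7
byte[1]=0x23 cont=0 payload=0x23: varint #1 complete (value=4564); reset -> completed=1 acc=0 shift=0
byte[2]=0x4D cont=0 payload=0x4D: varint #2 complete (value=77); reset -> completed=2 acc=0 shift=0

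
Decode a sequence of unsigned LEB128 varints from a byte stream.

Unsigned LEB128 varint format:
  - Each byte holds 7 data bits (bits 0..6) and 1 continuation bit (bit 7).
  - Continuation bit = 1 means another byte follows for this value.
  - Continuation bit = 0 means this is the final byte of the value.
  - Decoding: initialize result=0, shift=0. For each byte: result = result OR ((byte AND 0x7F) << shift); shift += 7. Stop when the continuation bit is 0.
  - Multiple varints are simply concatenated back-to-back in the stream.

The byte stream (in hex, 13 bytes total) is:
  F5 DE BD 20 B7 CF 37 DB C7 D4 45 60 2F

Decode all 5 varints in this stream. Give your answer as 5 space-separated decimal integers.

Answer: 68120437 911287 146088923 96 47

Derivation:
  byte[0]=0xF5 cont=1 payload=0x75=117: acc |= 117<<0 -> acc=117 shift=7
  byte[1]=0xDE cont=1 payload=0x5E=94: acc |= 94<<7 -> acc=12149 shift=14
  byte[2]=0xBD cont=1 payload=0x3D=61: acc |= 61<<14 -> acc=1011573 shift=21
  byte[3]=0x20 cont=0 payload=0x20=32: acc |= 32<<21 -> acc=68120437 shift=28 [end]
Varint 1: bytes[0:4] = F5 DE BD 20 -> value 68120437 (4 byte(s))
  byte[4]=0xB7 cont=1 payload=0x37=55: acc |= 55<<0 -> acc=55 shift=7
  byte[5]=0xCF cont=1 payload=0x4F=79: acc |= 79<<7 -> acc=10167 shift=14
  byte[6]=0x37 cont=0 payload=0x37=55: acc |= 55<<14 -> acc=911287 shift=21 [end]
Varint 2: bytes[4:7] = B7 CF 37 -> value 911287 (3 byte(s))
  byte[7]=0xDB cont=1 payload=0x5B=91: acc |= 91<<0 -> acc=91 shift=7
  byte[8]=0xC7 cont=1 payload=0x47=71: acc |= 71<<7 -> acc=9179 shift=14
  byte[9]=0xD4 cont=1 payload=0x54=84: acc |= 84<<14 -> acc=1385435 shift=21
  byte[10]=0x45 cont=0 payload=0x45=69: acc |= 69<<21 -> acc=146088923 shift=28 [end]
Varint 3: bytes[7:11] = DB C7 D4 45 -> value 146088923 (4 byte(s))
  byte[11]=0x60 cont=0 payload=0x60=96: acc |= 96<<0 -> acc=96 shift=7 [end]
Varint 4: bytes[11:12] = 60 -> value 96 (1 byte(s))
  byte[12]=0x2F cont=0 payload=0x2F=47: acc |= 47<<0 -> acc=47 shift=7 [end]
Varint 5: bytes[12:13] = 2F -> value 47 (1 byte(s))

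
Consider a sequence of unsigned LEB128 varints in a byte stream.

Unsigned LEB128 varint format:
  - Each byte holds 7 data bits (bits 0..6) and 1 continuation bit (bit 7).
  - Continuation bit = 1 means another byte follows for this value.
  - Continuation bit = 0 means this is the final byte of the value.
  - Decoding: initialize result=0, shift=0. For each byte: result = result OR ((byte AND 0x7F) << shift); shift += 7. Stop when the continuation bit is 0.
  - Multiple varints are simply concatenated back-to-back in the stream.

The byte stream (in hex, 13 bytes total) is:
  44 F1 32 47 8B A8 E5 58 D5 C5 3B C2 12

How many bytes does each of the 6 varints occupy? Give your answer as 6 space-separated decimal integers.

Answer: 1 2 1 4 3 2

Derivation:
  byte[0]=0x44 cont=0 payload=0x44=68: acc |= 68<<0 -> acc=68 shift=7 [end]
Varint 1: bytes[0:1] = 44 -> value 68 (1 byte(s))
  byte[1]=0xF1 cont=1 payload=0x71=113: acc |= 113<<0 -> acc=113 shift=7
  byte[2]=0x32 cont=0 payload=0x32=50: acc |= 50<<7 -> acc=6513 shift=14 [end]
Varint 2: bytes[1:3] = F1 32 -> value 6513 (2 byte(s))
  byte[3]=0x47 cont=0 payload=0x47=71: acc |= 71<<0 -> acc=71 shift=7 [end]
Varint 3: bytes[3:4] = 47 -> value 71 (1 byte(s))
  byte[4]=0x8B cont=1 payload=0x0B=11: acc |= 11<<0 -> acc=11 shift=7
  byte[5]=0xA8 cont=1 payload=0x28=40: acc |= 40<<7 -> acc=5131 shift=14
  byte[6]=0xE5 cont=1 payload=0x65=101: acc |= 101<<14 -> acc=1659915 shift=21
  byte[7]=0x58 cont=0 payload=0x58=88: acc |= 88<<21 -> acc=186209291 shift=28 [end]
Varint 4: bytes[4:8] = 8B A8 E5 58 -> value 186209291 (4 byte(s))
  byte[8]=0xD5 cont=1 payload=0x55=85: acc |= 85<<0 -> acc=85 shift=7
  byte[9]=0xC5 cont=1 payload=0x45=69: acc |= 69<<7 -> acc=8917 shift=14
  byte[10]=0x3B cont=0 payload=0x3B=59: acc |= 59<<14 -> acc=975573 shift=21 [end]
Varint 5: bytes[8:11] = D5 C5 3B -> value 975573 (3 byte(s))
  byte[11]=0xC2 cont=1 payload=0x42=66: acc |= 66<<0 -> acc=66 shift=7
  byte[12]=0x12 cont=0 payload=0x12=18: acc |= 18<<7 -> acc=2370 shift=14 [end]
Varint 6: bytes[11:13] = C2 12 -> value 2370 (2 byte(s))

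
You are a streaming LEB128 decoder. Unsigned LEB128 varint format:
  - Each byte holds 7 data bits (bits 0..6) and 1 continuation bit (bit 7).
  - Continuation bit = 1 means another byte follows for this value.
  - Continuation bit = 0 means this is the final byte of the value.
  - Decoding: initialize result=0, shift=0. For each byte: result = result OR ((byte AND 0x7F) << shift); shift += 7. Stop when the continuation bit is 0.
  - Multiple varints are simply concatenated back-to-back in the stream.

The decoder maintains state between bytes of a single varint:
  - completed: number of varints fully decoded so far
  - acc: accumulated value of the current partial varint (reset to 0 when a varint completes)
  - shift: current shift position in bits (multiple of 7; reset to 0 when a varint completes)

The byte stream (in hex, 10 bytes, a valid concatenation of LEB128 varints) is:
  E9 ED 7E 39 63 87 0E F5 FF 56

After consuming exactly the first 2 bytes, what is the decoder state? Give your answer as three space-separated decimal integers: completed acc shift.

Answer: 0 14057 14

Derivation:
byte[0]=0xE9 cont=1 payload=0x69: acc |= 105<<0 -> completed=0 acc=105 shift=7
byte[1]=0xED cont=1 payload=0x6D: acc |= 109<<7 -> completed=0 acc=14057 shift=14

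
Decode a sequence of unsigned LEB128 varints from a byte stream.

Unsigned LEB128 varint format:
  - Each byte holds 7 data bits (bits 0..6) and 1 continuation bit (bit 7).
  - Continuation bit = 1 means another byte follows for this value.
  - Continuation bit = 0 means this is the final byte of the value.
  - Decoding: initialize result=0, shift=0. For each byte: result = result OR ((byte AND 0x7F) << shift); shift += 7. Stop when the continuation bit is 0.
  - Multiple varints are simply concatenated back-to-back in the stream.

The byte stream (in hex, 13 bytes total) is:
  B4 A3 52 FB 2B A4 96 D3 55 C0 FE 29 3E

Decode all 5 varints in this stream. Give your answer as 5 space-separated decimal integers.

  byte[0]=0xB4 cont=1 payload=0x34=52: acc |= 52<<0 -> acc=52 shift=7
  byte[1]=0xA3 cont=1 payload=0x23=35: acc |= 35<<7 -> acc=4532 shift=14
  byte[2]=0x52 cont=0 payload=0x52=82: acc |= 82<<14 -> acc=1348020 shift=21 [end]
Varint 1: bytes[0:3] = B4 A3 52 -> value 1348020 (3 byte(s))
  byte[3]=0xFB cont=1 payload=0x7B=123: acc |= 123<<0 -> acc=123 shift=7
  byte[4]=0x2B cont=0 payload=0x2B=43: acc |= 43<<7 -> acc=5627 shift=14 [end]
Varint 2: bytes[3:5] = FB 2B -> value 5627 (2 byte(s))
  byte[5]=0xA4 cont=1 payload=0x24=36: acc |= 36<<0 -> acc=36 shift=7
  byte[6]=0x96 cont=1 payload=0x16=22: acc |= 22<<7 -> acc=2852 shift=14
  byte[7]=0xD3 cont=1 payload=0x53=83: acc |= 83<<14 -> acc=1362724 shift=21
  byte[8]=0x55 cont=0 payload=0x55=85: acc |= 85<<21 -> acc=179620644 shift=28 [end]
Varint 3: bytes[5:9] = A4 96 D3 55 -> value 179620644 (4 byte(s))
  byte[9]=0xC0 cont=1 payload=0x40=64: acc |= 64<<0 -> acc=64 shift=7
  byte[10]=0xFE cont=1 payload=0x7E=126: acc |= 126<<7 -> acc=16192 shift=14
  byte[11]=0x29 cont=0 payload=0x29=41: acc |= 41<<14 -> acc=687936 shift=21 [end]
Varint 4: bytes[9:12] = C0 FE 29 -> value 687936 (3 byte(s))
  byte[12]=0x3E cont=0 payload=0x3E=62: acc |= 62<<0 -> acc=62 shift=7 [end]
Varint 5: bytes[12:13] = 3E -> value 62 (1 byte(s))

Answer: 1348020 5627 179620644 687936 62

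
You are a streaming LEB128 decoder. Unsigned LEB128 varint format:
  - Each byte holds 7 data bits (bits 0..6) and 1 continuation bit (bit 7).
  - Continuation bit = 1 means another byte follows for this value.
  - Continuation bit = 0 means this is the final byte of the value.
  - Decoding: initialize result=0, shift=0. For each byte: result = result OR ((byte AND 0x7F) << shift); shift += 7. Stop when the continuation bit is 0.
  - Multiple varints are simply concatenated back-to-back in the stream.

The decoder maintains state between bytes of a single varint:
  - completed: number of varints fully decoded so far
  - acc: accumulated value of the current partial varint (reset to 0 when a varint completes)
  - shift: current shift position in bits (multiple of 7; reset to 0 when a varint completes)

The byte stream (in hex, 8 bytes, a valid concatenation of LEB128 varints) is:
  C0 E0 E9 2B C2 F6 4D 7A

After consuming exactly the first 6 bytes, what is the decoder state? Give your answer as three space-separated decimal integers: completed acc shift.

byte[0]=0xC0 cont=1 payload=0x40: acc |= 64<<0 -> completed=0 acc=64 shift=7
byte[1]=0xE0 cont=1 payload=0x60: acc |= 96<<7 -> completed=0 acc=12352 shift=14
byte[2]=0xE9 cont=1 payload=0x69: acc |= 105<<14 -> completed=0 acc=1732672 shift=21
byte[3]=0x2B cont=0 payload=0x2B: varint #1 complete (value=91910208); reset -> completed=1 acc=0 shift=0
byte[4]=0xC2 cont=1 payload=0x42: acc |= 66<<0 -> completed=1 acc=66 shift=7
byte[5]=0xF6 cont=1 payload=0x76: acc |= 118<<7 -> completed=1 acc=15170 shift=14

Answer: 1 15170 14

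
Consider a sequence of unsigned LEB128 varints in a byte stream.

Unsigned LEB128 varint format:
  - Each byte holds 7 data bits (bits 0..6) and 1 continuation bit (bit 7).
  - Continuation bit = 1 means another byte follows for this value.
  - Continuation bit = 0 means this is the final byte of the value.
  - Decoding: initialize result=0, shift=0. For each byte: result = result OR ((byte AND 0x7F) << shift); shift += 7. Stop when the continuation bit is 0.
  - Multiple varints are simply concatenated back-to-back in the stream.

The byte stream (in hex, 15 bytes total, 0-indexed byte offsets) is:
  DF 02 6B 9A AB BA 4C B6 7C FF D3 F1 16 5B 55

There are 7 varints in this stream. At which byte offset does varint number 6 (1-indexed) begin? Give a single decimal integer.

  byte[0]=0xDF cont=1 payload=0x5F=95: acc |= 95<<0 -> acc=95 shift=7
  byte[1]=0x02 cont=0 payload=0x02=2: acc |= 2<<7 -> acc=351 shift=14 [end]
Varint 1: bytes[0:2] = DF 02 -> value 351 (2 byte(s))
  byte[2]=0x6B cont=0 payload=0x6B=107: acc |= 107<<0 -> acc=107 shift=7 [end]
Varint 2: bytes[2:3] = 6B -> value 107 (1 byte(s))
  byte[3]=0x9A cont=1 payload=0x1A=26: acc |= 26<<0 -> acc=26 shift=7
  byte[4]=0xAB cont=1 payload=0x2B=43: acc |= 43<<7 -> acc=5530 shift=14
  byte[5]=0xBA cont=1 payload=0x3A=58: acc |= 58<<14 -> acc=955802 shift=21
  byte[6]=0x4C cont=0 payload=0x4C=76: acc |= 76<<21 -> acc=160339354 shift=28 [end]
Varint 3: bytes[3:7] = 9A AB BA 4C -> value 160339354 (4 byte(s))
  byte[7]=0xB6 cont=1 payload=0x36=54: acc |= 54<<0 -> acc=54 shift=7
  byte[8]=0x7C cont=0 payload=0x7C=124: acc |= 124<<7 -> acc=15926 shift=14 [end]
Varint 4: bytes[7:9] = B6 7C -> value 15926 (2 byte(s))
  byte[9]=0xFF cont=1 payload=0x7F=127: acc |= 127<<0 -> acc=127 shift=7
  byte[10]=0xD3 cont=1 payload=0x53=83: acc |= 83<<7 -> acc=10751 shift=14
  byte[11]=0xF1 cont=1 payload=0x71=113: acc |= 113<<14 -> acc=1862143 shift=21
  byte[12]=0x16 cont=0 payload=0x16=22: acc |= 22<<21 -> acc=47999487 shift=28 [end]
Varint 5: bytes[9:13] = FF D3 F1 16 -> value 47999487 (4 byte(s))
  byte[13]=0x5B cont=0 payload=0x5B=91: acc |= 91<<0 -> acc=91 shift=7 [end]
Varint 6: bytes[13:14] = 5B -> value 91 (1 byte(s))
  byte[14]=0x55 cont=0 payload=0x55=85: acc |= 85<<0 -> acc=85 shift=7 [end]
Varint 7: bytes[14:15] = 55 -> value 85 (1 byte(s))

Answer: 13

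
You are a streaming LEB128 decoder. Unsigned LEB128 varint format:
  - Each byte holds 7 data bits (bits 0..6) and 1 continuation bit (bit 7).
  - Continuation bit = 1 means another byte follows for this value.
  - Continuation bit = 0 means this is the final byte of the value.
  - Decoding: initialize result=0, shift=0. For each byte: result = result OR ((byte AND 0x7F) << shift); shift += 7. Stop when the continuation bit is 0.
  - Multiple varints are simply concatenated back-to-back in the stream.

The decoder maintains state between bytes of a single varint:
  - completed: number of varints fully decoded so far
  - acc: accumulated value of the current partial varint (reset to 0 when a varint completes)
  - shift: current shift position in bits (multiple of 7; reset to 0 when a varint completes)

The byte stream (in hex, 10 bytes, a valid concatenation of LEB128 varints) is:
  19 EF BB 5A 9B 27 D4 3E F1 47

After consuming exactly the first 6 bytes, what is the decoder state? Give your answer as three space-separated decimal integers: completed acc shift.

Answer: 3 0 0

Derivation:
byte[0]=0x19 cont=0 payload=0x19: varint #1 complete (value=25); reset -> completed=1 acc=0 shift=0
byte[1]=0xEF cont=1 payload=0x6F: acc |= 111<<0 -> completed=1 acc=111 shift=7
byte[2]=0xBB cont=1 payload=0x3B: acc |= 59<<7 -> completed=1 acc=7663 shift=14
byte[3]=0x5A cont=0 payload=0x5A: varint #2 complete (value=1482223); reset -> completed=2 acc=0 shift=0
byte[4]=0x9B cont=1 payload=0x1B: acc |= 27<<0 -> completed=2 acc=27 shift=7
byte[5]=0x27 cont=0 payload=0x27: varint #3 complete (value=5019); reset -> completed=3 acc=0 shift=0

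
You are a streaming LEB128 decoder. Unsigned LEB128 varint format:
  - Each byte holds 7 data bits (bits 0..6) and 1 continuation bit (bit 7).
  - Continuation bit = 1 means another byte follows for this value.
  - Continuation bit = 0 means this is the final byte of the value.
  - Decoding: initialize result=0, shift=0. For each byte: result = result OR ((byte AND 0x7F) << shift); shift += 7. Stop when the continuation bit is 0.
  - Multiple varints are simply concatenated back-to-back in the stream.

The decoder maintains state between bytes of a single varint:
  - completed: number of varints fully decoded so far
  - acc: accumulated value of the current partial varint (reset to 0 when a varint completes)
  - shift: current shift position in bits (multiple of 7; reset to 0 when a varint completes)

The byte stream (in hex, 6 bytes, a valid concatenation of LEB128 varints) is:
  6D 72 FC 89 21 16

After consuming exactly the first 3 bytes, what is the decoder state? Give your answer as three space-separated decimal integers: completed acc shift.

byte[0]=0x6D cont=0 payload=0x6D: varint #1 complete (value=109); reset -> completed=1 acc=0 shift=0
byte[1]=0x72 cont=0 payload=0x72: varint #2 complete (value=114); reset -> completed=2 acc=0 shift=0
byte[2]=0xFC cont=1 payload=0x7C: acc |= 124<<0 -> completed=2 acc=124 shift=7

Answer: 2 124 7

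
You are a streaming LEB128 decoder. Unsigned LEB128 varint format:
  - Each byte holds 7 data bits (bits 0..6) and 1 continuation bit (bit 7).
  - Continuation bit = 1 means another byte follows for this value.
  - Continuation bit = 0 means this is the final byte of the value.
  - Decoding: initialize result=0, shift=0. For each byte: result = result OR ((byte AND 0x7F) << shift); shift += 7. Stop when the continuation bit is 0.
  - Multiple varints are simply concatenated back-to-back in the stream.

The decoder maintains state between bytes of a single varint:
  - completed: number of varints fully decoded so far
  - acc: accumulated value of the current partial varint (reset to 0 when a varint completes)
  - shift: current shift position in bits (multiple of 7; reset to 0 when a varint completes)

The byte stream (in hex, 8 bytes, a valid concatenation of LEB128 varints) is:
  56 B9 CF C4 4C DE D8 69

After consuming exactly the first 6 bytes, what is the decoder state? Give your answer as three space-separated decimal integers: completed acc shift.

byte[0]=0x56 cont=0 payload=0x56: varint #1 complete (value=86); reset -> completed=1 acc=0 shift=0
byte[1]=0xB9 cont=1 payload=0x39: acc |= 57<<0 -> completed=1 acc=57 shift=7
byte[2]=0xCF cont=1 payload=0x4F: acc |= 79<<7 -> completed=1 acc=10169 shift=14
byte[3]=0xC4 cont=1 payload=0x44: acc |= 68<<14 -> completed=1 acc=1124281 shift=21
byte[4]=0x4C cont=0 payload=0x4C: varint #2 complete (value=160507833); reset -> completed=2 acc=0 shift=0
byte[5]=0xDE cont=1 payload=0x5E: acc |= 94<<0 -> completed=2 acc=94 shift=7

Answer: 2 94 7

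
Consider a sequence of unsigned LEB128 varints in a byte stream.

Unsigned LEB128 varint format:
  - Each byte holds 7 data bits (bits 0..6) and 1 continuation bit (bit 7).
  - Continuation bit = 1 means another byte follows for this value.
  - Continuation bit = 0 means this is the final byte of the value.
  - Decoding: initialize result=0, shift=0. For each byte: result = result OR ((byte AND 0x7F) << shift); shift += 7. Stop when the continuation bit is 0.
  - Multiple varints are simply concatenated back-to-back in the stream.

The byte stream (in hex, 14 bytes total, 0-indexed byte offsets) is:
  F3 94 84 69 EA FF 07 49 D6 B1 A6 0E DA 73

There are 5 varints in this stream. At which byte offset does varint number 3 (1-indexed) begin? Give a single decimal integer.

  byte[0]=0xF3 cont=1 payload=0x73=115: acc |= 115<<0 -> acc=115 shift=7
  byte[1]=0x94 cont=1 payload=0x14=20: acc |= 20<<7 -> acc=2675 shift=14
  byte[2]=0x84 cont=1 payload=0x04=4: acc |= 4<<14 -> acc=68211 shift=21
  byte[3]=0x69 cont=0 payload=0x69=105: acc |= 105<<21 -> acc=220269171 shift=28 [end]
Varint 1: bytes[0:4] = F3 94 84 69 -> value 220269171 (4 byte(s))
  byte[4]=0xEA cont=1 payload=0x6A=106: acc |= 106<<0 -> acc=106 shift=7
  byte[5]=0xFF cont=1 payload=0x7F=127: acc |= 127<<7 -> acc=16362 shift=14
  byte[6]=0x07 cont=0 payload=0x07=7: acc |= 7<<14 -> acc=131050 shift=21 [end]
Varint 2: bytes[4:7] = EA FF 07 -> value 131050 (3 byte(s))
  byte[7]=0x49 cont=0 payload=0x49=73: acc |= 73<<0 -> acc=73 shift=7 [end]
Varint 3: bytes[7:8] = 49 -> value 73 (1 byte(s))
  byte[8]=0xD6 cont=1 payload=0x56=86: acc |= 86<<0 -> acc=86 shift=7
  byte[9]=0xB1 cont=1 payload=0x31=49: acc |= 49<<7 -> acc=6358 shift=14
  byte[10]=0xA6 cont=1 payload=0x26=38: acc |= 38<<14 -> acc=628950 shift=21
  byte[11]=0x0E cont=0 payload=0x0E=14: acc |= 14<<21 -> acc=29989078 shift=28 [end]
Varint 4: bytes[8:12] = D6 B1 A6 0E -> value 29989078 (4 byte(s))
  byte[12]=0xDA cont=1 payload=0x5A=90: acc |= 90<<0 -> acc=90 shift=7
  byte[13]=0x73 cont=0 payload=0x73=115: acc |= 115<<7 -> acc=14810 shift=14 [end]
Varint 5: bytes[12:14] = DA 73 -> value 14810 (2 byte(s))

Answer: 7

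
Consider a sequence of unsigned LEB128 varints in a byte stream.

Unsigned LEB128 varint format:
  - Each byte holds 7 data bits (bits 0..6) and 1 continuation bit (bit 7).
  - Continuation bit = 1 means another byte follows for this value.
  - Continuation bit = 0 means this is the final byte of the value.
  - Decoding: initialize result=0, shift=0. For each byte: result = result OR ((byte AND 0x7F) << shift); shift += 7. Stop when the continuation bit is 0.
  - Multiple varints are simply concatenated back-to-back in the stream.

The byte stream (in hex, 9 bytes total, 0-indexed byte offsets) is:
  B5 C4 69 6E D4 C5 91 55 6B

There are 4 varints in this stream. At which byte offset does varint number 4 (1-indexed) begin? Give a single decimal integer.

  byte[0]=0xB5 cont=1 payload=0x35=53: acc |= 53<<0 -> acc=53 shift=7
  byte[1]=0xC4 cont=1 payload=0x44=68: acc |= 68<<7 -> acc=8757 shift=14
  byte[2]=0x69 cont=0 payload=0x69=105: acc |= 105<<14 -> acc=1729077 shift=21 [end]
Varint 1: bytes[0:3] = B5 C4 69 -> value 1729077 (3 byte(s))
  byte[3]=0x6E cont=0 payload=0x6E=110: acc |= 110<<0 -> acc=110 shift=7 [end]
Varint 2: bytes[3:4] = 6E -> value 110 (1 byte(s))
  byte[4]=0xD4 cont=1 payload=0x54=84: acc |= 84<<0 -> acc=84 shift=7
  byte[5]=0xC5 cont=1 payload=0x45=69: acc |= 69<<7 -> acc=8916 shift=14
  byte[6]=0x91 cont=1 payload=0x11=17: acc |= 17<<14 -> acc=287444 shift=21
  byte[7]=0x55 cont=0 payload=0x55=85: acc |= 85<<21 -> acc=178545364 shift=28 [end]
Varint 3: bytes[4:8] = D4 C5 91 55 -> value 178545364 (4 byte(s))
  byte[8]=0x6B cont=0 payload=0x6B=107: acc |= 107<<0 -> acc=107 shift=7 [end]
Varint 4: bytes[8:9] = 6B -> value 107 (1 byte(s))

Answer: 8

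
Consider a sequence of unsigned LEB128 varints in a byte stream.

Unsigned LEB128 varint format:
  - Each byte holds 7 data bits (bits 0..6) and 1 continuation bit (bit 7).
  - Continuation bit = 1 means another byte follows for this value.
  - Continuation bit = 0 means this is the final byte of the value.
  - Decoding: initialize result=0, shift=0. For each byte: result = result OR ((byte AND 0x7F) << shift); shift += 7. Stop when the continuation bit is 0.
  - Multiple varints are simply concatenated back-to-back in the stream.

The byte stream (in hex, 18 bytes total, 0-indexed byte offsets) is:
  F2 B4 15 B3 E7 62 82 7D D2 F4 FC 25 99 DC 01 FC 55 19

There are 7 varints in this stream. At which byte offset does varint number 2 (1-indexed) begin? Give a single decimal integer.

Answer: 3

Derivation:
  byte[0]=0xF2 cont=1 payload=0x72=114: acc |= 114<<0 -> acc=114 shift=7
  byte[1]=0xB4 cont=1 payload=0x34=52: acc |= 52<<7 -> acc=6770 shift=14
  byte[2]=0x15 cont=0 payload=0x15=21: acc |= 21<<14 -> acc=350834 shift=21 [end]
Varint 1: bytes[0:3] = F2 B4 15 -> value 350834 (3 byte(s))
  byte[3]=0xB3 cont=1 payload=0x33=51: acc |= 51<<0 -> acc=51 shift=7
  byte[4]=0xE7 cont=1 payload=0x67=103: acc |= 103<<7 -> acc=13235 shift=14
  byte[5]=0x62 cont=0 payload=0x62=98: acc |= 98<<14 -> acc=1618867 shift=21 [end]
Varint 2: bytes[3:6] = B3 E7 62 -> value 1618867 (3 byte(s))
  byte[6]=0x82 cont=1 payload=0x02=2: acc |= 2<<0 -> acc=2 shift=7
  byte[7]=0x7D cont=0 payload=0x7D=125: acc |= 125<<7 -> acc=16002 shift=14 [end]
Varint 3: bytes[6:8] = 82 7D -> value 16002 (2 byte(s))
  byte[8]=0xD2 cont=1 payload=0x52=82: acc |= 82<<0 -> acc=82 shift=7
  byte[9]=0xF4 cont=1 payload=0x74=116: acc |= 116<<7 -> acc=14930 shift=14
  byte[10]=0xFC cont=1 payload=0x7C=124: acc |= 124<<14 -> acc=2046546 shift=21
  byte[11]=0x25 cont=0 payload=0x25=37: acc |= 37<<21 -> acc=79641170 shift=28 [end]
Varint 4: bytes[8:12] = D2 F4 FC 25 -> value 79641170 (4 byte(s))
  byte[12]=0x99 cont=1 payload=0x19=25: acc |= 25<<0 -> acc=25 shift=7
  byte[13]=0xDC cont=1 payload=0x5C=92: acc |= 92<<7 -> acc=11801 shift=14
  byte[14]=0x01 cont=0 payload=0x01=1: acc |= 1<<14 -> acc=28185 shift=21 [end]
Varint 5: bytes[12:15] = 99 DC 01 -> value 28185 (3 byte(s))
  byte[15]=0xFC cont=1 payload=0x7C=124: acc |= 124<<0 -> acc=124 shift=7
  byte[16]=0x55 cont=0 payload=0x55=85: acc |= 85<<7 -> acc=11004 shift=14 [end]
Varint 6: bytes[15:17] = FC 55 -> value 11004 (2 byte(s))
  byte[17]=0x19 cont=0 payload=0x19=25: acc |= 25<<0 -> acc=25 shift=7 [end]
Varint 7: bytes[17:18] = 19 -> value 25 (1 byte(s))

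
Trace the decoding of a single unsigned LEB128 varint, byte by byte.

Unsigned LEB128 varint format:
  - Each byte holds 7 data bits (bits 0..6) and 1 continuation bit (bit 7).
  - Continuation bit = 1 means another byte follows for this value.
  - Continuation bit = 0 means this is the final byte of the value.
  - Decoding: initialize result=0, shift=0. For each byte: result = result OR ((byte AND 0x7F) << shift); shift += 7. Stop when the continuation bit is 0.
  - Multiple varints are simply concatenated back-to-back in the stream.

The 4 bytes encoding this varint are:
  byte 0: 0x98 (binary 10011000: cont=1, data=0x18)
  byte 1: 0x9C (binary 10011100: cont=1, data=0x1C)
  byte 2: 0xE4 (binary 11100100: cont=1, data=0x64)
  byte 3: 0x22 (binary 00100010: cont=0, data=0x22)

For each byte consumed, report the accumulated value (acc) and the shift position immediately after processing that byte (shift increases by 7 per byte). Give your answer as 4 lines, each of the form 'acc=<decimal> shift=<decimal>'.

byte 0=0x98: payload=0x18=24, contrib = 24<<0 = 24; acc -> 24, shift -> 7
byte 1=0x9C: payload=0x1C=28, contrib = 28<<7 = 3584; acc -> 3608, shift -> 14
byte 2=0xE4: payload=0x64=100, contrib = 100<<14 = 1638400; acc -> 1642008, shift -> 21
byte 3=0x22: payload=0x22=34, contrib = 34<<21 = 71303168; acc -> 72945176, shift -> 28

Answer: acc=24 shift=7
acc=3608 shift=14
acc=1642008 shift=21
acc=72945176 shift=28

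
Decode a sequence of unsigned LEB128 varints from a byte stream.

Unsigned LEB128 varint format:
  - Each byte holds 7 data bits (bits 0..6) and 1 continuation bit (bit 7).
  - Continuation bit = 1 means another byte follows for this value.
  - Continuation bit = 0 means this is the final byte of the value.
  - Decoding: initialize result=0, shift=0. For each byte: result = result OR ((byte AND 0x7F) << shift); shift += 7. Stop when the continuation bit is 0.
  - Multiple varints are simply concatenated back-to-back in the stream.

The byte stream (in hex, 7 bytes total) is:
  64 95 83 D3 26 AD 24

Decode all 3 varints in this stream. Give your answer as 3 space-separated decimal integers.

Answer: 100 81052053 4653

Derivation:
  byte[0]=0x64 cont=0 payload=0x64=100: acc |= 100<<0 -> acc=100 shift=7 [end]
Varint 1: bytes[0:1] = 64 -> value 100 (1 byte(s))
  byte[1]=0x95 cont=1 payload=0x15=21: acc |= 21<<0 -> acc=21 shift=7
  byte[2]=0x83 cont=1 payload=0x03=3: acc |= 3<<7 -> acc=405 shift=14
  byte[3]=0xD3 cont=1 payload=0x53=83: acc |= 83<<14 -> acc=1360277 shift=21
  byte[4]=0x26 cont=0 payload=0x26=38: acc |= 38<<21 -> acc=81052053 shift=28 [end]
Varint 2: bytes[1:5] = 95 83 D3 26 -> value 81052053 (4 byte(s))
  byte[5]=0xAD cont=1 payload=0x2D=45: acc |= 45<<0 -> acc=45 shift=7
  byte[6]=0x24 cont=0 payload=0x24=36: acc |= 36<<7 -> acc=4653 shift=14 [end]
Varint 3: bytes[5:7] = AD 24 -> value 4653 (2 byte(s))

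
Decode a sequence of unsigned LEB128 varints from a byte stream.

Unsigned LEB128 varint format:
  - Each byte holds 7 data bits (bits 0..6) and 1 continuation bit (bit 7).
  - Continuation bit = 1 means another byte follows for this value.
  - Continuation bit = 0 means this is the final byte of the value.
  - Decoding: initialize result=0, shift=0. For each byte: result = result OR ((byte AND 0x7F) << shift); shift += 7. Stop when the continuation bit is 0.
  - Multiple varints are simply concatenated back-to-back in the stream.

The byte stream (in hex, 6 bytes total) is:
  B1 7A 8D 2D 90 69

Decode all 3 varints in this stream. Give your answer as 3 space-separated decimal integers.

Answer: 15665 5773 13456

Derivation:
  byte[0]=0xB1 cont=1 payload=0x31=49: acc |= 49<<0 -> acc=49 shift=7
  byte[1]=0x7A cont=0 payload=0x7A=122: acc |= 122<<7 -> acc=15665 shift=14 [end]
Varint 1: bytes[0:2] = B1 7A -> value 15665 (2 byte(s))
  byte[2]=0x8D cont=1 payload=0x0D=13: acc |= 13<<0 -> acc=13 shift=7
  byte[3]=0x2D cont=0 payload=0x2D=45: acc |= 45<<7 -> acc=5773 shift=14 [end]
Varint 2: bytes[2:4] = 8D 2D -> value 5773 (2 byte(s))
  byte[4]=0x90 cont=1 payload=0x10=16: acc |= 16<<0 -> acc=16 shift=7
  byte[5]=0x69 cont=0 payload=0x69=105: acc |= 105<<7 -> acc=13456 shift=14 [end]
Varint 3: bytes[4:6] = 90 69 -> value 13456 (2 byte(s))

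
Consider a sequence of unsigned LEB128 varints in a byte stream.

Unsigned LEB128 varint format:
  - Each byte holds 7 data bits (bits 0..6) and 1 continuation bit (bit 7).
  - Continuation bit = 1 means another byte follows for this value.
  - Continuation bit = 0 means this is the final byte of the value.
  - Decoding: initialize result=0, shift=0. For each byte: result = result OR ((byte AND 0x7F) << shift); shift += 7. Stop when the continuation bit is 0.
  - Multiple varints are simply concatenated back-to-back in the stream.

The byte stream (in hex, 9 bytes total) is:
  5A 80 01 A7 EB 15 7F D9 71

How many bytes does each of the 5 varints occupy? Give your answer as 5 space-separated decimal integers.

Answer: 1 2 3 1 2

Derivation:
  byte[0]=0x5A cont=0 payload=0x5A=90: acc |= 90<<0 -> acc=90 shift=7 [end]
Varint 1: bytes[0:1] = 5A -> value 90 (1 byte(s))
  byte[1]=0x80 cont=1 payload=0x00=0: acc |= 0<<0 -> acc=0 shift=7
  byte[2]=0x01 cont=0 payload=0x01=1: acc |= 1<<7 -> acc=128 shift=14 [end]
Varint 2: bytes[1:3] = 80 01 -> value 128 (2 byte(s))
  byte[3]=0xA7 cont=1 payload=0x27=39: acc |= 39<<0 -> acc=39 shift=7
  byte[4]=0xEB cont=1 payload=0x6B=107: acc |= 107<<7 -> acc=13735 shift=14
  byte[5]=0x15 cont=0 payload=0x15=21: acc |= 21<<14 -> acc=357799 shift=21 [end]
Varint 3: bytes[3:6] = A7 EB 15 -> value 357799 (3 byte(s))
  byte[6]=0x7F cont=0 payload=0x7F=127: acc |= 127<<0 -> acc=127 shift=7 [end]
Varint 4: bytes[6:7] = 7F -> value 127 (1 byte(s))
  byte[7]=0xD9 cont=1 payload=0x59=89: acc |= 89<<0 -> acc=89 shift=7
  byte[8]=0x71 cont=0 payload=0x71=113: acc |= 113<<7 -> acc=14553 shift=14 [end]
Varint 5: bytes[7:9] = D9 71 -> value 14553 (2 byte(s))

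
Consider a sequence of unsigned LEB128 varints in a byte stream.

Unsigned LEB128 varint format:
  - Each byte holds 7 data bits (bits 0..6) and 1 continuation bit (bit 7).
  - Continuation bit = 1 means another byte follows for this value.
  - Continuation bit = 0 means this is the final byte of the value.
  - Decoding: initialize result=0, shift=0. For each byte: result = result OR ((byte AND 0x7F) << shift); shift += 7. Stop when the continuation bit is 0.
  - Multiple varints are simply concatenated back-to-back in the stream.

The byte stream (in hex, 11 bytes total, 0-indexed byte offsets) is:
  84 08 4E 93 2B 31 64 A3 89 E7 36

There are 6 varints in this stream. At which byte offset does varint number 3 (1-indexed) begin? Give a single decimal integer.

  byte[0]=0x84 cont=1 payload=0x04=4: acc |= 4<<0 -> acc=4 shift=7
  byte[1]=0x08 cont=0 payload=0x08=8: acc |= 8<<7 -> acc=1028 shift=14 [end]
Varint 1: bytes[0:2] = 84 08 -> value 1028 (2 byte(s))
  byte[2]=0x4E cont=0 payload=0x4E=78: acc |= 78<<0 -> acc=78 shift=7 [end]
Varint 2: bytes[2:3] = 4E -> value 78 (1 byte(s))
  byte[3]=0x93 cont=1 payload=0x13=19: acc |= 19<<0 -> acc=19 shift=7
  byte[4]=0x2B cont=0 payload=0x2B=43: acc |= 43<<7 -> acc=5523 shift=14 [end]
Varint 3: bytes[3:5] = 93 2B -> value 5523 (2 byte(s))
  byte[5]=0x31 cont=0 payload=0x31=49: acc |= 49<<0 -> acc=49 shift=7 [end]
Varint 4: bytes[5:6] = 31 -> value 49 (1 byte(s))
  byte[6]=0x64 cont=0 payload=0x64=100: acc |= 100<<0 -> acc=100 shift=7 [end]
Varint 5: bytes[6:7] = 64 -> value 100 (1 byte(s))
  byte[7]=0xA3 cont=1 payload=0x23=35: acc |= 35<<0 -> acc=35 shift=7
  byte[8]=0x89 cont=1 payload=0x09=9: acc |= 9<<7 -> acc=1187 shift=14
  byte[9]=0xE7 cont=1 payload=0x67=103: acc |= 103<<14 -> acc=1688739 shift=21
  byte[10]=0x36 cont=0 payload=0x36=54: acc |= 54<<21 -> acc=114934947 shift=28 [end]
Varint 6: bytes[7:11] = A3 89 E7 36 -> value 114934947 (4 byte(s))

Answer: 3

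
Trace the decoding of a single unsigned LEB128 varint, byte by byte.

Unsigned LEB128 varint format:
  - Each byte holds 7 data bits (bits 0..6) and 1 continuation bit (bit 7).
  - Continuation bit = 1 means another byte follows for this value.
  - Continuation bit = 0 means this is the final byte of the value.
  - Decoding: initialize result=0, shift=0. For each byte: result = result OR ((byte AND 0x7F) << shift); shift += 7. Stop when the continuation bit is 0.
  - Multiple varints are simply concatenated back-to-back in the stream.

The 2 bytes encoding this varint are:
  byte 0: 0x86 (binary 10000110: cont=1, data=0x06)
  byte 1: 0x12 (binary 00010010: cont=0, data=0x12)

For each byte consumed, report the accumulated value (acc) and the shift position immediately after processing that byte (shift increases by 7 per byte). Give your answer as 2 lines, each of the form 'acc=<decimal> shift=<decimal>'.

Answer: acc=6 shift=7
acc=2310 shift=14

Derivation:
byte 0=0x86: payload=0x06=6, contrib = 6<<0 = 6; acc -> 6, shift -> 7
byte 1=0x12: payload=0x12=18, contrib = 18<<7 = 2304; acc -> 2310, shift -> 14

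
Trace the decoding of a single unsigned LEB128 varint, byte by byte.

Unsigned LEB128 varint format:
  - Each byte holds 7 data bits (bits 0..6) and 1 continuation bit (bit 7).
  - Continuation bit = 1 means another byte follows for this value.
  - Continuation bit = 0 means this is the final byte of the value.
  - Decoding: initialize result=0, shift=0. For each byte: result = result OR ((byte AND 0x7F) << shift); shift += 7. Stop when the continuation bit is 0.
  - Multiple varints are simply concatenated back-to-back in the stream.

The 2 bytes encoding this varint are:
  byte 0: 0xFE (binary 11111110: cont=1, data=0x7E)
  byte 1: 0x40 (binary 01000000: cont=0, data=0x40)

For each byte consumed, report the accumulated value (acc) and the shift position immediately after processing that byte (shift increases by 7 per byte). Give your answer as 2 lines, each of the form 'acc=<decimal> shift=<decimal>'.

byte 0=0xFE: payload=0x7E=126, contrib = 126<<0 = 126; acc -> 126, shift -> 7
byte 1=0x40: payload=0x40=64, contrib = 64<<7 = 8192; acc -> 8318, shift -> 14

Answer: acc=126 shift=7
acc=8318 shift=14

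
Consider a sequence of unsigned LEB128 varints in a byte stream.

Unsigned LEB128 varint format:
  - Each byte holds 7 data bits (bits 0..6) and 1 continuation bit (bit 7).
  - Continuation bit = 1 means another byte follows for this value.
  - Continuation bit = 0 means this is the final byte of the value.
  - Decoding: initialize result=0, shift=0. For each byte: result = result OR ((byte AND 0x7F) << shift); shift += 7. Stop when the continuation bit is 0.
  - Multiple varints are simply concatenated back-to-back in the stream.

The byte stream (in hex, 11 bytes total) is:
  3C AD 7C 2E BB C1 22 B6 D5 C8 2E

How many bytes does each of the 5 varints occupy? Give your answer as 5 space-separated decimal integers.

  byte[0]=0x3C cont=0 payload=0x3C=60: acc |= 60<<0 -> acc=60 shift=7 [end]
Varint 1: bytes[0:1] = 3C -> value 60 (1 byte(s))
  byte[1]=0xAD cont=1 payload=0x2D=45: acc |= 45<<0 -> acc=45 shift=7
  byte[2]=0x7C cont=0 payload=0x7C=124: acc |= 124<<7 -> acc=15917 shift=14 [end]
Varint 2: bytes[1:3] = AD 7C -> value 15917 (2 byte(s))
  byte[3]=0x2E cont=0 payload=0x2E=46: acc |= 46<<0 -> acc=46 shift=7 [end]
Varint 3: bytes[3:4] = 2E -> value 46 (1 byte(s))
  byte[4]=0xBB cont=1 payload=0x3B=59: acc |= 59<<0 -> acc=59 shift=7
  byte[5]=0xC1 cont=1 payload=0x41=65: acc |= 65<<7 -> acc=8379 shift=14
  byte[6]=0x22 cont=0 payload=0x22=34: acc |= 34<<14 -> acc=565435 shift=21 [end]
Varint 4: bytes[4:7] = BB C1 22 -> value 565435 (3 byte(s))
  byte[7]=0xB6 cont=1 payload=0x36=54: acc |= 54<<0 -> acc=54 shift=7
  byte[8]=0xD5 cont=1 payload=0x55=85: acc |= 85<<7 -> acc=10934 shift=14
  byte[9]=0xC8 cont=1 payload=0x48=72: acc |= 72<<14 -> acc=1190582 shift=21
  byte[10]=0x2E cont=0 payload=0x2E=46: acc |= 46<<21 -> acc=97659574 shift=28 [end]
Varint 5: bytes[7:11] = B6 D5 C8 2E -> value 97659574 (4 byte(s))

Answer: 1 2 1 3 4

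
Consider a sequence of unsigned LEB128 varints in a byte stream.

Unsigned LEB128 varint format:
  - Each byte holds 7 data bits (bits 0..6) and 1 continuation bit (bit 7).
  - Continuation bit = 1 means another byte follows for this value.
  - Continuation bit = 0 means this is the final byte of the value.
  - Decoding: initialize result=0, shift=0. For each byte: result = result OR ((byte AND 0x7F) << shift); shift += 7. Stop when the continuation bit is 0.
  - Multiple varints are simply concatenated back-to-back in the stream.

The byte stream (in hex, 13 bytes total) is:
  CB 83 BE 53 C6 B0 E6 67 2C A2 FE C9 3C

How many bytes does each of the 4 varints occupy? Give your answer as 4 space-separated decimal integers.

  byte[0]=0xCB cont=1 payload=0x4B=75: acc |= 75<<0 -> acc=75 shift=7
  byte[1]=0x83 cont=1 payload=0x03=3: acc |= 3<<7 -> acc=459 shift=14
  byte[2]=0xBE cont=1 payload=0x3E=62: acc |= 62<<14 -> acc=1016267 shift=21
  byte[3]=0x53 cont=0 payload=0x53=83: acc |= 83<<21 -> acc=175079883 shift=28 [end]
Varint 1: bytes[0:4] = CB 83 BE 53 -> value 175079883 (4 byte(s))
  byte[4]=0xC6 cont=1 payload=0x46=70: acc |= 70<<0 -> acc=70 shift=7
  byte[5]=0xB0 cont=1 payload=0x30=48: acc |= 48<<7 -> acc=6214 shift=14
  byte[6]=0xE6 cont=1 payload=0x66=102: acc |= 102<<14 -> acc=1677382 shift=21
  byte[7]=0x67 cont=0 payload=0x67=103: acc |= 103<<21 -> acc=217684038 shift=28 [end]
Varint 2: bytes[4:8] = C6 B0 E6 67 -> value 217684038 (4 byte(s))
  byte[8]=0x2C cont=0 payload=0x2C=44: acc |= 44<<0 -> acc=44 shift=7 [end]
Varint 3: bytes[8:9] = 2C -> value 44 (1 byte(s))
  byte[9]=0xA2 cont=1 payload=0x22=34: acc |= 34<<0 -> acc=34 shift=7
  byte[10]=0xFE cont=1 payload=0x7E=126: acc |= 126<<7 -> acc=16162 shift=14
  byte[11]=0xC9 cont=1 payload=0x49=73: acc |= 73<<14 -> acc=1212194 shift=21
  byte[12]=0x3C cont=0 payload=0x3C=60: acc |= 60<<21 -> acc=127041314 shift=28 [end]
Varint 4: bytes[9:13] = A2 FE C9 3C -> value 127041314 (4 byte(s))

Answer: 4 4 1 4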